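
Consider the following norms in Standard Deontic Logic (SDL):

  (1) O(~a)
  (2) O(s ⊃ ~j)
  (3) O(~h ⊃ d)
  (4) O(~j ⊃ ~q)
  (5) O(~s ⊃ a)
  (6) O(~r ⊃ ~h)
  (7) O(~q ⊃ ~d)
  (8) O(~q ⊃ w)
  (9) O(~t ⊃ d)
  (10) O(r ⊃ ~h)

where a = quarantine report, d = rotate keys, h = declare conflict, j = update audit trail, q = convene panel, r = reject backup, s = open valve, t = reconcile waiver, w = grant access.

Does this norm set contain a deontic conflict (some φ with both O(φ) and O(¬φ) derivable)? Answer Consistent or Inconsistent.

Premises 6 and 10 are O(~r ⊃ ~h) and O(r ⊃ ~h); every ideal world satisfies ~r or r, so in either case ~h holds — hence O(~h).
Applying K to premise 3 (O(~h ⊃ d)) and O(~h) yields O(d).
Premise 7 is O(~q ⊃ ~d); contrapositively O(d ⊃ q). Since O(d) holds, K gives O(q).
The contrapositive of premise 4 (O(~j ⊃ ~q)) is O(q ⊃ j), and O(q) is already established, so O(j).
The contrapositive of premise 2 (O(s ⊃ ~j)) is O(j ⊃ ~s), and O(j) is already established, so O(~s).
Applying K to premise 5 (O(~s ⊃ a)) and O(~s) yields O(a).
But premise 1 directly asserts O(~a).
We now have both O(a) and O(~a) — a is simultaneously obligatory and forbidden, violating the D-axiom.

Inconsistent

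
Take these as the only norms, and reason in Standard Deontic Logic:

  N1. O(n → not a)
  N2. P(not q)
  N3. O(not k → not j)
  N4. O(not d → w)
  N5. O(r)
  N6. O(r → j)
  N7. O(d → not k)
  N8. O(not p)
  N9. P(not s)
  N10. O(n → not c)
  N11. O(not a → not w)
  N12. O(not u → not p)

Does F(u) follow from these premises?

Premise 12 is O(not u → not p); even if O(not p) held, inferring O(not u) would be affirming the consequent — invalid.
No other premise forces O(not u). An ideal world satisfying every premise can still have u true, so F(u) is not derivable.

No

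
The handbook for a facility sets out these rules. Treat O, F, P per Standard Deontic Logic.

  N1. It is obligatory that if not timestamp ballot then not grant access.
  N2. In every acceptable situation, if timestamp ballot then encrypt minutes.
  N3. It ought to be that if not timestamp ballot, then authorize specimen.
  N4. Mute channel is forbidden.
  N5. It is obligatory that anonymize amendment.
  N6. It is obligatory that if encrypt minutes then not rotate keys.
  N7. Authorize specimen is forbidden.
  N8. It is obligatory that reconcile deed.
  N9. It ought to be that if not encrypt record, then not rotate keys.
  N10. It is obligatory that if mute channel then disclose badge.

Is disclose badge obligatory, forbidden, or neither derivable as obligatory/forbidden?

Neither

Premise 10 is O(mute_channel → disclose_badge), but O(mute_channel) is not derivable from the premises, so it does not yield O(disclose_badge).
No premise or chain of K-axiom applications forces O(disclose_badge), and none forces O(¬disclose_badge). So disclose_badge is neither obligatory nor forbidden under these norms.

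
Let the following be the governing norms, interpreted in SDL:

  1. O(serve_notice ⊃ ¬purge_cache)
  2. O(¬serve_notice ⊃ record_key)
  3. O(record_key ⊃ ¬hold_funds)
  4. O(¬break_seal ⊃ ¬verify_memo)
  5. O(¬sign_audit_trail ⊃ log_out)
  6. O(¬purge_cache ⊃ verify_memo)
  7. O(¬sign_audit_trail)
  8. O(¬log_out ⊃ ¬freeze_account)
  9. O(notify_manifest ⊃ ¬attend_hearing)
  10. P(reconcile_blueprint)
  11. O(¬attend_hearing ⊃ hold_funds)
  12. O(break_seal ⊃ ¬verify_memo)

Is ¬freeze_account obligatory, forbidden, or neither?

Neither

Premise 8 is O(¬log_out ⊃ ¬freeze_account), but O(¬log_out) is not derivable from the premises, so it does not yield O(¬freeze_account).
No premise or chain of K-axiom applications forces O(¬freeze_account), and none forces O(freeze_account). So ¬freeze_account is neither obligatory nor forbidden under these norms.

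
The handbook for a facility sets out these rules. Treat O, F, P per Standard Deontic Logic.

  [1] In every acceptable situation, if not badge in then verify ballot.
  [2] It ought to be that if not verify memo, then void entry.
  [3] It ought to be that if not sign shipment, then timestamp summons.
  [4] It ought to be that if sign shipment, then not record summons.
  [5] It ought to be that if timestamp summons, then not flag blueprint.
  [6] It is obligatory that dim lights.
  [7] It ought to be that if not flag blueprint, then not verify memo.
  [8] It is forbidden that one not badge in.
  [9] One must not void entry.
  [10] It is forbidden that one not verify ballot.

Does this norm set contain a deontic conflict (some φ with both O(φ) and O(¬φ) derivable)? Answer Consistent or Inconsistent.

Premise 1 is O(¬badge_in → verify_ballot); even if O(verify_ballot) held, inferring O(¬badge_in) would be affirming the consequent — invalid.
So O(¬badge_in) is not derivable, and the apparent clash with O(badge_in) does not arise.
A world satisfying every obligation exists (e.g. badge_in=true, dim_lights=true, flag_blueprint=true, record_summons=false, sign_shipment=true, timestamp_summons=false, verify_ballot=true, verify_memo=true, void_entry=false); no atom is both obligatory and forbidden, so the set is consistent.

Consistent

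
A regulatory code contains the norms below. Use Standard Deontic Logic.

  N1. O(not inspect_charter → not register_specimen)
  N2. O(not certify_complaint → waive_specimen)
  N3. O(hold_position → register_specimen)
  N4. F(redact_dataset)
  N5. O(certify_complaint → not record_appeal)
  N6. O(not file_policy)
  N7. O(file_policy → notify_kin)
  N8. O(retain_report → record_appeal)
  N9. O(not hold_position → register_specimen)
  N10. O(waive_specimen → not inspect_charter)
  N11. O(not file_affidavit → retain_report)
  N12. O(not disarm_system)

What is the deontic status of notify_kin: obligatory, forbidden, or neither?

Neither

Premise 7 is O(file_policy → notify_kin), but O(file_policy) is not derivable from the premises, so it does not yield O(notify_kin).
No premise or chain of K-axiom applications forces O(notify_kin), and none forces O(not notify_kin). So notify_kin is neither obligatory nor forbidden under these norms.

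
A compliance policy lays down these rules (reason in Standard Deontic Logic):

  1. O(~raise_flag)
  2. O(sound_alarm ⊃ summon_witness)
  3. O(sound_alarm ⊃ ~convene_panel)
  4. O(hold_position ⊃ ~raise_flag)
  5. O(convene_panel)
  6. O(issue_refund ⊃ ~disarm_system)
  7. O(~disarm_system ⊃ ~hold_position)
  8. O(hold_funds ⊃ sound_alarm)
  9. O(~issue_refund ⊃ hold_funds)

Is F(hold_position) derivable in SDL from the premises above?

Premise 5 gives O(convene_panel).
Premise 3, O(sound_alarm ⊃ ~convene_panel), contraposes to O(convene_panel ⊃ ~sound_alarm); with O(convene_panel) we get O(~sound_alarm).
Premise 8 is O(hold_funds ⊃ sound_alarm); contrapositively O(~sound_alarm ⊃ ~hold_funds). Since O(~sound_alarm) holds, K gives O(~hold_funds).
The contrapositive of premise 9 (O(~issue_refund ⊃ hold_funds)) is O(~hold_funds ⊃ issue_refund), and O(~hold_funds) is already established, so O(issue_refund).
With premise 6, O(issue_refund ⊃ ~disarm_system), the K-axiom yields O(~disarm_system).
From O(~disarm_system) and premise 7, O(~disarm_system ⊃ ~hold_position), we obtain O(~hold_position).
Premises 1, 2, 4 do not contribute to this derivation.
So O(~hold_position) holds, i.e. F(hold_position). The claim follows.

Yes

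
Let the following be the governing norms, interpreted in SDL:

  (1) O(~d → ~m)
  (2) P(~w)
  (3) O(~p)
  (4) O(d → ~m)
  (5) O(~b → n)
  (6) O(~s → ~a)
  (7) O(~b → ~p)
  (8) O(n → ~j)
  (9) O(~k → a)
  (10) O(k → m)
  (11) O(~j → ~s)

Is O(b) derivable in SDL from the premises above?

Yes

By case analysis on d: premise 4 gives O(d → ~m) and premise 1 gives O(~d → ~m), so O(~m) either way.
Premise 10, O(k → m), contraposes to O(~m → ~k); with O(~m) we get O(~k).
Premise 9 is O(~k → a); since O(~k), deontic closure gives O(a).
The contrapositive of premise 6 (O(~s → ~a)) is O(a → s), and O(a) is already established, so O(s).
Premise 11, O(~j → ~s), contraposes to O(s → j); with O(s) we get O(j).
Premise 8, O(n → ~j), contraposes to O(j → ~n); with O(j) we get O(~n).
The contrapositive of premise 5 (O(~b → n)) is O(~n → b), and O(~n) is already established, so O(b).
Premises 2, 3, 7 do not contribute to this derivation.
So O(b) follows.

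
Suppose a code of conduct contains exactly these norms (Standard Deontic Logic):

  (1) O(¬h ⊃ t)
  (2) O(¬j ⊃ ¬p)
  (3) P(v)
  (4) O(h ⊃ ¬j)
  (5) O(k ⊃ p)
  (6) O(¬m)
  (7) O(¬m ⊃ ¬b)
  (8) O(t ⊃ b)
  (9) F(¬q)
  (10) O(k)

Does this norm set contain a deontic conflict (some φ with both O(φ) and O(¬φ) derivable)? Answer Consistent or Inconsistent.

Inconsistent

Premise 10 gives O(k).
Applying K to premise 5 (O(k ⊃ p)) and O(k) yields O(p).
Premise 2, O(¬j ⊃ ¬p), contraposes to O(p ⊃ j); with O(p) we get O(j).
The contrapositive of premise 4 (O(h ⊃ ¬j)) is O(j ⊃ ¬h), and O(j) is already established, so O(¬h).
Applying K to premise 1 (O(¬h ⊃ t)) and O(¬h) yields O(t).
Premise 8 is O(t ⊃ b); since O(t), deontic closure gives O(b).
Premise 7, O(¬m ⊃ ¬b), contraposes to O(b ⊃ m); with O(b) we get O(m).
However, premise 6 gives O(¬m).
We now have both O(m) and O(¬m) — m is simultaneously obligatory and forbidden, violating the D-axiom.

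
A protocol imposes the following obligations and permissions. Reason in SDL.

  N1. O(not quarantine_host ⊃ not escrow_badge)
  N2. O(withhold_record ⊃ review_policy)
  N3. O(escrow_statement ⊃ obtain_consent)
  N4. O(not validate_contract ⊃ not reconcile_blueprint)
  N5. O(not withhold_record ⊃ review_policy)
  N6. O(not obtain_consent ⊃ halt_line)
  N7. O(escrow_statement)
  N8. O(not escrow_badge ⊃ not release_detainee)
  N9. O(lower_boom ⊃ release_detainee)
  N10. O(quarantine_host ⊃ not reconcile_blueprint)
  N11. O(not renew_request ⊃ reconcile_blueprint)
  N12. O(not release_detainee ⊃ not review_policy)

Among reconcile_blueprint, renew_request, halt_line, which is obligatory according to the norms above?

renew_request

By case analysis on withhold_record: premise 2 gives O(withhold_record ⊃ review_policy) and premise 5 gives O(not withhold_record ⊃ review_policy), so O(review_policy) either way.
The contrapositive of premise 12 (O(not release_detainee ⊃ not review_policy)) is O(review_policy ⊃ release_detainee), and O(review_policy) is already established, so O(release_detainee).
Premise 8, O(not escrow_badge ⊃ not release_detainee), contraposes to O(release_detainee ⊃ escrow_badge); with O(release_detainee) we get O(escrow_badge).
The contrapositive of premise 1 (O(not quarantine_host ⊃ not escrow_badge)) is O(escrow_badge ⊃ quarantine_host), and O(escrow_badge) is already established, so O(quarantine_host).
From O(quarantine_host) and premise 10, O(quarantine_host ⊃ not reconcile_blueprint), we obtain O(not reconcile_blueprint).
Premise 11 is O(not renew_request ⊃ reconcile_blueprint); contrapositively O(not reconcile_blueprint ⊃ renew_request). Since O(not reconcile_blueprint) holds, K gives O(renew_request).
So O(renew_request) holds — renew_request is obligatory. None of the other listed options is made obligatory by any chain of premises.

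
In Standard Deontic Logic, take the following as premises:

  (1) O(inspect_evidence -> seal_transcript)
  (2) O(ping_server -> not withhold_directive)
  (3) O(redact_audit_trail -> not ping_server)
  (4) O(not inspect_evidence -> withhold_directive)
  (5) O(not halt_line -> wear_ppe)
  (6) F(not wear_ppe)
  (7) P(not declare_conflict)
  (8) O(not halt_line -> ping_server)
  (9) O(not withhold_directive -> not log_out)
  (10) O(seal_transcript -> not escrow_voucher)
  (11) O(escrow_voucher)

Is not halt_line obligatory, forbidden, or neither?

Premise 11 gives O(escrow_voucher).
The contrapositive of premise 10 (O(seal_transcript -> not escrow_voucher)) is O(escrow_voucher -> not seal_transcript), and O(escrow_voucher) is already established, so O(not seal_transcript).
Premise 1 is O(inspect_evidence -> seal_transcript); contrapositively O(not seal_transcript -> not inspect_evidence). Since O(not seal_transcript) holds, K gives O(not inspect_evidence).
Premise 4 is O(not inspect_evidence -> withhold_directive); since O(not inspect_evidence), deontic closure gives O(withhold_directive).
The contrapositive of premise 2 (O(ping_server -> not withhold_directive)) is O(withhold_directive -> not ping_server), and O(withhold_directive) is already established, so O(not ping_server).
Premise 8, O(not halt_line -> ping_server), contraposes to O(not ping_server -> halt_line); with O(not ping_server) we get O(halt_line).
Premises 3, 5, 6, 7, 9 do not contribute to this derivation.
Thus O(halt_line), which is F(not halt_line): not halt_line is forbidden.

Forbidden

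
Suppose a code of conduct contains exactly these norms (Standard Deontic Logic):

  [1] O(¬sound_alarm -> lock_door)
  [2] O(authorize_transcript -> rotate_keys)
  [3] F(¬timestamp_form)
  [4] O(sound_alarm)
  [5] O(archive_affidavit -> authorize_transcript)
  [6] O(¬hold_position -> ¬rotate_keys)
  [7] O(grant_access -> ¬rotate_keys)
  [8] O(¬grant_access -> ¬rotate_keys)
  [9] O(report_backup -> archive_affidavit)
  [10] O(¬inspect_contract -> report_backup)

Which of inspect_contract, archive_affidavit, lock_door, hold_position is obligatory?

inspect_contract

By case analysis on grant_access: premise 7 gives O(grant_access -> ¬rotate_keys) and premise 8 gives O(¬grant_access -> ¬rotate_keys), so O(¬rotate_keys) either way.
Premise 2 is O(authorize_transcript -> rotate_keys); contrapositively O(¬rotate_keys -> ¬authorize_transcript). Since O(¬rotate_keys) holds, K gives O(¬authorize_transcript).
Premise 5, O(archive_affidavit -> authorize_transcript), contraposes to O(¬authorize_transcript -> ¬archive_affidavit); with O(¬authorize_transcript) we get O(¬archive_affidavit).
Premise 9 is O(report_backup -> archive_affidavit); contrapositively O(¬archive_affidavit -> ¬report_backup). Since O(¬archive_affidavit) holds, K gives O(¬report_backup).
Premise 10 is O(¬inspect_contract -> report_backup); contrapositively O(¬report_backup -> inspect_contract). Since O(¬report_backup) holds, K gives O(inspect_contract).
So O(inspect_contract) holds — inspect_contract is obligatory. None of the other listed options is made obligatory by any chain of premises.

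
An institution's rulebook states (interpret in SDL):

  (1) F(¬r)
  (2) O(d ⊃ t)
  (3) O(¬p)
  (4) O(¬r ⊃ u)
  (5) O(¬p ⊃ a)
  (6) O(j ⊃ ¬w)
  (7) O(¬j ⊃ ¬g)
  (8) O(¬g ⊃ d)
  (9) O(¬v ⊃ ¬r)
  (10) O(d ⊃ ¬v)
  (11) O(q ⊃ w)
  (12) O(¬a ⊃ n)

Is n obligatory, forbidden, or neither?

Neither

Premise 12 is O(¬a ⊃ n), but O(¬a) is not derivable from the premises, so it does not yield O(n).
No premise or chain of K-axiom applications forces O(n), and none forces O(¬n). So n is neither obligatory nor forbidden under these norms.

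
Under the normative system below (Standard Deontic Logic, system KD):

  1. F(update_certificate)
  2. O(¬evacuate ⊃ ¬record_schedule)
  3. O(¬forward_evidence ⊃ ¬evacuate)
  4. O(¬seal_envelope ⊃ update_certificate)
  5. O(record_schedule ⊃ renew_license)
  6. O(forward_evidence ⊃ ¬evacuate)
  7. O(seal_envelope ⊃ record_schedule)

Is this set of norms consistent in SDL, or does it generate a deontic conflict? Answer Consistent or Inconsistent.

Premises 3 and 6 are O(¬forward_evidence ⊃ ¬evacuate) and O(forward_evidence ⊃ ¬evacuate); every ideal world satisfies ¬forward_evidence or forward_evidence, so in either case ¬evacuate holds — hence O(¬evacuate).
With premise 2, O(¬evacuate ⊃ ¬record_schedule), the K-axiom yields O(¬record_schedule).
The contrapositive of premise 7 (O(seal_envelope ⊃ record_schedule)) is O(¬record_schedule ⊃ ¬seal_envelope), and O(¬record_schedule) is already established, so O(¬seal_envelope).
With premise 4, O(¬seal_envelope ⊃ update_certificate), the K-axiom yields O(update_certificate).
But premise 1, F(update_certificate), means O(¬update_certificate).
We now have both O(update_certificate) and O(¬update_certificate) — update_certificate is simultaneously obligatory and forbidden, violating the D-axiom.

Inconsistent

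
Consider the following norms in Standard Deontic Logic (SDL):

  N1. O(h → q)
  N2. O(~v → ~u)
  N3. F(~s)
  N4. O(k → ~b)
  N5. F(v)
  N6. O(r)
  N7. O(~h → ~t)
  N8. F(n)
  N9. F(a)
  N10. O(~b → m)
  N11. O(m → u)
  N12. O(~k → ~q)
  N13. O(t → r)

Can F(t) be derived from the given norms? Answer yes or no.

F(v) at premise 5 means O(~v).
Applying K to premise 2 (O(~v → ~u)) and O(~v) yields O(~u).
Premise 11 is O(m → u); contrapositively O(~u → ~m). Since O(~u) holds, K gives O(~m).
The contrapositive of premise 10 (O(~b → m)) is O(~m → b), and O(~m) is already established, so O(b).
Premise 4 is O(k → ~b); contrapositively O(b → ~k). Since O(b) holds, K gives O(~k).
With premise 12, O(~k → ~q), the K-axiom yields O(~q).
The contrapositive of premise 1 (O(h → q)) is O(~q → ~h), and O(~q) is already established, so O(~h).
Premise 7 is O(~h → ~t); since O(~h), deontic closure gives O(~t).
Premises 3, 6, 8, 9, 13 do not contribute to this derivation.
So O(~t) holds, i.e. F(t). The claim follows.

Yes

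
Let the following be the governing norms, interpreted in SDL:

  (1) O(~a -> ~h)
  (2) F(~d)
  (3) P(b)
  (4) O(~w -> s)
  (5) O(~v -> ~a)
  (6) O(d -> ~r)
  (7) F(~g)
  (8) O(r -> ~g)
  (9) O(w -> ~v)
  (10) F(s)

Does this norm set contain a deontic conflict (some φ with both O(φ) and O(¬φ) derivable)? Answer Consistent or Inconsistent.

Consistent

Premise 8 is O(r -> ~g), but O(r) is not derivable from the premises, so it does not yield O(~g).
So O(~g) is not derivable, and the apparent clash with O(g) does not arise.
A world satisfying every obligation exists (e.g. a=false, b=false, d=true, g=true, h=false, r=false, s=false, v=false, w=true); no atom is both obligatory and forbidden, so the set is consistent.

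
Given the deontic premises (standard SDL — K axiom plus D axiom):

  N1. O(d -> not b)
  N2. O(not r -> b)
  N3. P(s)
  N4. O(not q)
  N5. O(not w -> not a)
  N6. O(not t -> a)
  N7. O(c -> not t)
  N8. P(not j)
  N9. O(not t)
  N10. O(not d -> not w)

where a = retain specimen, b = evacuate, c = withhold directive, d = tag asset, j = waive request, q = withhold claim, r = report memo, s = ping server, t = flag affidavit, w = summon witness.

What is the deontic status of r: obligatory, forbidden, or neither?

Obligatory

Premise 9 states O(not t) outright.
With premise 6, O(not t -> a), the K-axiom yields O(a).
Premise 5 is O(not w -> not a); contrapositively O(a -> w). Since O(a) holds, K gives O(w).
Premise 10 is O(not d -> not w); contrapositively O(w -> d). Since O(w) holds, K gives O(d).
Applying K to premise 1 (O(d -> not b)) and O(d) yields O(not b).
The contrapositive of premise 2 (O(not r -> b)) is O(not b -> r), and O(not b) is already established, so O(r).
Premises 3, 4, 7, 8 do not contribute to this derivation.
Hence r is obligatory.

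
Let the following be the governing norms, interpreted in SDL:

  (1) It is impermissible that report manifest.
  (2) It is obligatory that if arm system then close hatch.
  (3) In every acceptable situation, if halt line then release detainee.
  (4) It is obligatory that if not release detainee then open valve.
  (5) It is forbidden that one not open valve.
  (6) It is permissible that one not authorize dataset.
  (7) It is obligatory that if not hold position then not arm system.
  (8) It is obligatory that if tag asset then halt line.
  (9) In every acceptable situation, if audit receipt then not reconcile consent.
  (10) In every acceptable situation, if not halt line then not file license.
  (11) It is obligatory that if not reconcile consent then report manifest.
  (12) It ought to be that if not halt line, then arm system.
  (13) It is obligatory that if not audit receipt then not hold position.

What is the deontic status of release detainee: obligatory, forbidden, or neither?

Obligatory

Premise 1, F(report_manifest), is equivalent to O(¬report_manifest).
The contrapositive of premise 11 (O(¬reconcile_consent → report_manifest)) is O(¬report_manifest → reconcile_consent), and O(¬report_manifest) is already established, so O(reconcile_consent).
The contrapositive of premise 9 (O(audit_receipt → ¬reconcile_consent)) is O(reconcile_consent → ¬audit_receipt), and O(reconcile_consent) is already established, so O(¬audit_receipt).
From O(¬audit_receipt) and premise 13, O(¬audit_receipt → ¬hold_position), we obtain O(¬hold_position).
Premise 7 is O(¬hold_position → ¬arm_system); since O(¬hold_position), deontic closure gives O(¬arm_system).
The contrapositive of premise 12 (O(¬halt_line → arm_system)) is O(¬arm_system → halt_line), and O(¬arm_system) is already established, so O(halt_line).
With premise 3, O(halt_line → release_detainee), the K-axiom yields O(release_detainee).
Premises 2, 4, 5, 6, 8, 10 do not contribute to this derivation.
Hence release_detainee is obligatory.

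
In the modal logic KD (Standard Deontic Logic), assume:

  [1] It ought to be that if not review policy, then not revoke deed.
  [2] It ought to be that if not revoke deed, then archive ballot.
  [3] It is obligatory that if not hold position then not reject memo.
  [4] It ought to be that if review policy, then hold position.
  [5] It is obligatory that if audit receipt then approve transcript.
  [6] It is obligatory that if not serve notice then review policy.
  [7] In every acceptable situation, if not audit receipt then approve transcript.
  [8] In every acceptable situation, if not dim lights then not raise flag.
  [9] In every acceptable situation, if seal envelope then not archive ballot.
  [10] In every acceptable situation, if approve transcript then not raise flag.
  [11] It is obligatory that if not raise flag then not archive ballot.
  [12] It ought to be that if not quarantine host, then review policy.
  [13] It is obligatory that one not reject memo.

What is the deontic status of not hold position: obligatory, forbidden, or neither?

Forbidden

Premises 5 and 7 are O(audit_receipt → approve_transcript) and O(¬audit_receipt → approve_transcript); every ideal world satisfies audit_receipt or ¬audit_receipt, so in either case approve_transcript holds — hence O(approve_transcript).
With premise 10, O(approve_transcript → ¬raise_flag), the K-axiom yields O(¬raise_flag).
Applying K to premise 11 (O(¬raise_flag → ¬archive_ballot)) and O(¬raise_flag) yields O(¬archive_ballot).
The contrapositive of premise 2 (O(¬revoke_deed → archive_ballot)) is O(¬archive_ballot → revoke_deed), and O(¬archive_ballot) is already established, so O(revoke_deed).
Premise 1 is O(¬review_policy → ¬revoke_deed); contrapositively O(revoke_deed → review_policy). Since O(revoke_deed) holds, K gives O(review_policy).
From O(review_policy) and premise 4, O(review_policy → hold_position), we obtain O(hold_position).
Premises 3, 6, 8, 9, 12, 13 do not contribute to this derivation.
Thus O(hold_position), which is F(¬hold_position): ¬hold_position is forbidden.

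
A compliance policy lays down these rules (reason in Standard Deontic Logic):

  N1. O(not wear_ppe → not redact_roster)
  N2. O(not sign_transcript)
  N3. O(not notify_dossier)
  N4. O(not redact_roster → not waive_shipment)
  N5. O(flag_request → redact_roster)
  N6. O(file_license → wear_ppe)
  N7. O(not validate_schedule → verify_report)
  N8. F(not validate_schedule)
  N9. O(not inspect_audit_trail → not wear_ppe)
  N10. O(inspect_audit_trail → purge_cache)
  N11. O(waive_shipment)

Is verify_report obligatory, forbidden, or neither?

Premise 7 is O(not validate_schedule → verify_report), but O(not validate_schedule) is not derivable from the premises, so it does not yield O(verify_report).
No premise or chain of K-axiom applications forces O(verify_report), and none forces O(not verify_report). So verify_report is neither obligatory nor forbidden under these norms.

Neither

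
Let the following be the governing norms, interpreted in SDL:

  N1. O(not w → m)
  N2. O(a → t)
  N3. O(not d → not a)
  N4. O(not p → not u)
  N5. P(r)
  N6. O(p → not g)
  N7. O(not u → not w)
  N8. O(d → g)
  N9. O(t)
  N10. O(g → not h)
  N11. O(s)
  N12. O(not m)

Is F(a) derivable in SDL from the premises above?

Yes

Premise 12 gives O(not m).
Premise 1, O(not w → m), contraposes to O(not m → w); with O(not m) we get O(w).
Premise 7 is O(not u → not w); contrapositively O(w → u). Since O(w) holds, K gives O(u).
Premise 4 is O(not p → not u); contrapositively O(u → p). Since O(u) holds, K gives O(p).
From O(p) and premise 6, O(p → not g), we obtain O(not g).
Premise 8, O(d → g), contraposes to O(not g → not d); with O(not g) we get O(not d).
From O(not d) and premise 3, O(not d → not a), we obtain O(not a).
Premises 2, 5, 9, 10, 11 do not contribute to this derivation.
So O(not a) holds, i.e. F(a). The claim follows.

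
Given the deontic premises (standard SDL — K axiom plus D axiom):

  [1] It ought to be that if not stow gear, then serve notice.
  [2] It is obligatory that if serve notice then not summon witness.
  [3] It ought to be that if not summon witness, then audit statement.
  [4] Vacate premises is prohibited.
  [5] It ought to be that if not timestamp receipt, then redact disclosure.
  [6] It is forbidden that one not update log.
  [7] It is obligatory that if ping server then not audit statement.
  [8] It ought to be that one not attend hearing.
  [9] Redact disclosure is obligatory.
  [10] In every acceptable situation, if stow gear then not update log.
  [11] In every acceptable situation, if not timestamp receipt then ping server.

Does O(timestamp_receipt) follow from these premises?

Yes

F(¬update_log) at premise 6 means O(update_log).
The contrapositive of premise 10 (O(stow_gear → ¬update_log)) is O(update_log → ¬stow_gear), and O(update_log) is already established, so O(¬stow_gear).
Applying K to premise 1 (O(¬stow_gear → serve_notice)) and O(¬stow_gear) yields O(serve_notice).
With premise 2, O(serve_notice → ¬summon_witness), the K-axiom yields O(¬summon_witness).
Premise 3 is O(¬summon_witness → audit_statement); since O(¬summon_witness), deontic closure gives O(audit_statement).
Premise 7 is O(ping_server → ¬audit_statement); contrapositively O(audit_statement → ¬ping_server). Since O(audit_statement) holds, K gives O(¬ping_server).
The contrapositive of premise 11 (O(¬timestamp_receipt → ping_server)) is O(¬ping_server → timestamp_receipt), and O(¬ping_server) is already established, so O(timestamp_receipt).
Premises 4, 5, 8, 9 do not contribute to this derivation.
So O(timestamp_receipt) follows.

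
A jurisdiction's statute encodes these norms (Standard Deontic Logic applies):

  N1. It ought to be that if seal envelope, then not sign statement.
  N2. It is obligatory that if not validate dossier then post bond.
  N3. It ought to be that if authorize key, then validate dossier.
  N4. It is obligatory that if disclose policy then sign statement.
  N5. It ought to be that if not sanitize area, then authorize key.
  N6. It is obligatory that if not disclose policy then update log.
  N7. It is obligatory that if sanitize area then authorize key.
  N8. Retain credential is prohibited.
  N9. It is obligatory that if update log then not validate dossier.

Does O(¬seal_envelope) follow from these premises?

Yes

Premises 7 and 5 cover both cases: O(sanitize_area → authorize_key) and O(¬sanitize_area → authorize_key). Since sanitize_area ∨ ¬sanitize_area is a tautology, O(authorize_key) follows.
With premise 3, O(authorize_key → validate_dossier), the K-axiom yields O(validate_dossier).
The contrapositive of premise 9 (O(update_log → ¬validate_dossier)) is O(validate_dossier → ¬update_log), and O(validate_dossier) is already established, so O(¬update_log).
Premise 6 is O(¬disclose_policy → update_log); contrapositively O(¬update_log → disclose_policy). Since O(¬update_log) holds, K gives O(disclose_policy).
From O(disclose_policy) and premise 4, O(disclose_policy → sign_statement), we obtain O(sign_statement).
The contrapositive of premise 1 (O(seal_envelope → ¬sign_statement)) is O(sign_statement → ¬seal_envelope), and O(sign_statement) is already established, so O(¬seal_envelope).
Premises 2, 8 do not contribute to this derivation.
So O(¬seal_envelope) follows.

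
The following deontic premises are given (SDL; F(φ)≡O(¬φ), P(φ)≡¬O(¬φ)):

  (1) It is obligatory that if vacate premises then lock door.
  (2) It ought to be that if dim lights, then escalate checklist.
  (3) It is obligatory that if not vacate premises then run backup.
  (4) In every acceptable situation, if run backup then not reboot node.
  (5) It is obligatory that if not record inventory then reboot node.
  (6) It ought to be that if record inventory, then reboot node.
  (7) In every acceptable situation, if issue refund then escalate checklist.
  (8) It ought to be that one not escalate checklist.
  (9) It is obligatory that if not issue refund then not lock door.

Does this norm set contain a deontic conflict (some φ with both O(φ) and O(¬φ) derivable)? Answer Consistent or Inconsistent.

Premises 6 and 5 cover both cases: O(record_inventory → reboot_node) and O(¬record_inventory → reboot_node). Since record_inventory ∨ ¬record_inventory is a tautology, O(reboot_node) follows.
Premise 4 is O(run_backup → ¬reboot_node); contrapositively O(reboot_node → ¬run_backup). Since O(reboot_node) holds, K gives O(¬run_backup).
Premise 3 is O(¬vacate_premises → run_backup); contrapositively O(¬run_backup → vacate_premises). Since O(¬run_backup) holds, K gives O(vacate_premises).
With premise 1, O(vacate_premises → lock_door), the K-axiom yields O(lock_door).
Premise 9 is O(¬issue_refund → ¬lock_door); contrapositively O(lock_door → issue_refund). Since O(lock_door) holds, K gives O(issue_refund).
From O(issue_refund) and premise 7, O(issue_refund → escalate_checklist), we obtain O(escalate_checklist).
Yet premise 8 states O(¬escalate_checklist).
We now have both O(escalate_checklist) and O(¬escalate_checklist) — escalate_checklist is simultaneously obligatory and forbidden, violating the D-axiom.

Inconsistent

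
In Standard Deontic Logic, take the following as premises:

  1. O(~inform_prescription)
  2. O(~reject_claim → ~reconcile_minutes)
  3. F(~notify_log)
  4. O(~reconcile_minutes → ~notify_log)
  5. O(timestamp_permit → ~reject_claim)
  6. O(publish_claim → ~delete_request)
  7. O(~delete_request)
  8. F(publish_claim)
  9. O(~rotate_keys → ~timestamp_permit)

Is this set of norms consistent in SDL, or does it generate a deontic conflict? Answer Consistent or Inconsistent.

Premise 6 is O(publish_claim → ~delete_request); even if O(~delete_request) held, inferring O(publish_claim) would be affirming the consequent — invalid.
So O(publish_claim) is not derivable, and the apparent clash with O(~publish_claim) does not arise.
A world satisfying every obligation exists (e.g. delete_request=false, inform_prescription=false, notify_log=true, publish_claim=false, reconcile_minutes=true, reject_claim=true, rotate_keys=false, timestamp_permit=false); no atom is both obligatory and forbidden, so the set is consistent.

Consistent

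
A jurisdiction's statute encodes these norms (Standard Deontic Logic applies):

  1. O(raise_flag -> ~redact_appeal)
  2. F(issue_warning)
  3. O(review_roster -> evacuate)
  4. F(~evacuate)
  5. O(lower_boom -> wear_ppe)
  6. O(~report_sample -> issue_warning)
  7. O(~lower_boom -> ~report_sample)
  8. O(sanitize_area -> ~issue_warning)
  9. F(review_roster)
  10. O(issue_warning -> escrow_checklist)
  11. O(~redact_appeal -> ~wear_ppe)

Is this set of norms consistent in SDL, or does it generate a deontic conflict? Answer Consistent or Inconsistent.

Premise 3 is O(review_roster -> evacuate); even if O(evacuate) held, inferring O(review_roster) would be affirming the consequent — invalid.
So O(review_roster) is not derivable, and the apparent clash with O(~review_roster) does not arise.
A world satisfying every obligation exists (e.g. escrow_checklist=false, evacuate=true, issue_warning=false, lower_boom=true, raise_flag=false, redact_appeal=true, report_sample=true, review_roster=false, sanitize_area=false, wear_ppe=true); no atom is both obligatory and forbidden, so the set is consistent.

Consistent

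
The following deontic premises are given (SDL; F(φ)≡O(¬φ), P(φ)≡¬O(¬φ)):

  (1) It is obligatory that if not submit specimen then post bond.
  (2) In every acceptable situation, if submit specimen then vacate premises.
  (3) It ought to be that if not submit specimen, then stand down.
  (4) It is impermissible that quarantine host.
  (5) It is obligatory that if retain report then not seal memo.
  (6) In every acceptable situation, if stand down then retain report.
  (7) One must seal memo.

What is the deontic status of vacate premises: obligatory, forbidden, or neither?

From premise 7 we have O(seal_memo).
Premise 5, O(retain_report → ¬seal_memo), contraposes to O(seal_memo → ¬retain_report); with O(seal_memo) we get O(¬retain_report).
Premise 6, O(stand_down → retain_report), contraposes to O(¬retain_report → ¬stand_down); with O(¬retain_report) we get O(¬stand_down).
The contrapositive of premise 3 (O(¬submit_specimen → stand_down)) is O(¬stand_down → submit_specimen), and O(¬stand_down) is already established, so O(submit_specimen).
Applying K to premise 2 (O(submit_specimen → vacate_premises)) and O(submit_specimen) yields O(vacate_premises).
Premises 1, 4 do not contribute to this derivation.
Hence vacate_premises is obligatory.

Obligatory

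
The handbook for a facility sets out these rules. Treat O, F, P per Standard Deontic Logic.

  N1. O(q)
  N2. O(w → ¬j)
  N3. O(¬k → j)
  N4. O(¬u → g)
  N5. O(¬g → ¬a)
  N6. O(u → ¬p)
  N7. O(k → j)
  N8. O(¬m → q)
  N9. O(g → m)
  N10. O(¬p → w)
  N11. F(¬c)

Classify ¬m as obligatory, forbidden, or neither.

Premises 7 and 3 cover both cases: O(k → j) and O(¬k → j). Since k ∨ ¬k is a tautology, O(j) follows.
The contrapositive of premise 2 (O(w → ¬j)) is O(j → ¬w), and O(j) is already established, so O(¬w).
Premise 10 is O(¬p → w); contrapositively O(¬w → p). Since O(¬w) holds, K gives O(p).
Premise 6 is O(u → ¬p); contrapositively O(p → ¬u). Since O(p) holds, K gives O(¬u).
Applying K to premise 4 (O(¬u → g)) and O(¬u) yields O(g).
With premise 9, O(g → m), the K-axiom yields O(m).
Premises 1, 5, 8, 11 do not contribute to this derivation.
Thus O(m), which is F(¬m): ¬m is forbidden.

Forbidden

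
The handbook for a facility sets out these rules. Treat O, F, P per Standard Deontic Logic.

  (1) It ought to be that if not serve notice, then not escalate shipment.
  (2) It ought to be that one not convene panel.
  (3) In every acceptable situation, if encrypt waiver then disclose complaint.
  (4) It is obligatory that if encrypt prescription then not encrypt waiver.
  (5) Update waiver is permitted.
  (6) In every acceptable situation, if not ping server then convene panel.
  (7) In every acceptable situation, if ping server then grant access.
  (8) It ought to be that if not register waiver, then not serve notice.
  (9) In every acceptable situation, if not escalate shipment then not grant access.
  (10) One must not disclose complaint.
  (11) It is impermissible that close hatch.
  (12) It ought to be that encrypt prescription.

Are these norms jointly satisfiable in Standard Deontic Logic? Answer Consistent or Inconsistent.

Premise 3 is O(encrypt_waiver → disclose_complaint), but O(encrypt_waiver) is not derivable from the premises, so it does not yield O(disclose_complaint).
So O(disclose_complaint) is not derivable, and the apparent clash with O(¬disclose_complaint) does not arise.
A world satisfying every obligation exists (e.g. close_hatch=false, convene_panel=false, disclose_complaint=false, encrypt_prescription=true, encrypt_waiver=false, escalate_shipment=true, grant_access=true, ping_server=true, register_waiver=true, serve_notice=true, update_waiver=false); no atom is both obligatory and forbidden, so the set is consistent.

Consistent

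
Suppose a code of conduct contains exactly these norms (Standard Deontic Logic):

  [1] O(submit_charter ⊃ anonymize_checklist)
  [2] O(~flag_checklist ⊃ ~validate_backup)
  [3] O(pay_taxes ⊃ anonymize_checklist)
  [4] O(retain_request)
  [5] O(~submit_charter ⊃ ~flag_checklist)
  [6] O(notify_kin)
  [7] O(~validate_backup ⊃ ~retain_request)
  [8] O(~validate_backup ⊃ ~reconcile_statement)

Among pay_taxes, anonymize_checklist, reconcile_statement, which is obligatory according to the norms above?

anonymize_checklist

Premise 4 gives O(retain_request).
The contrapositive of premise 7 (O(~validate_backup ⊃ ~retain_request)) is O(retain_request ⊃ validate_backup), and O(retain_request) is already established, so O(validate_backup).
Premise 2, O(~flag_checklist ⊃ ~validate_backup), contraposes to O(validate_backup ⊃ flag_checklist); with O(validate_backup) we get O(flag_checklist).
Premise 5, O(~submit_charter ⊃ ~flag_checklist), contraposes to O(flag_checklist ⊃ submit_charter); with O(flag_checklist) we get O(submit_charter).
With premise 1, O(submit_charter ⊃ anonymize_checklist), the K-axiom yields O(anonymize_checklist).
So O(anonymize_checklist) holds — anonymize_checklist is obligatory. None of the other listed options is made obligatory by any chain of premises.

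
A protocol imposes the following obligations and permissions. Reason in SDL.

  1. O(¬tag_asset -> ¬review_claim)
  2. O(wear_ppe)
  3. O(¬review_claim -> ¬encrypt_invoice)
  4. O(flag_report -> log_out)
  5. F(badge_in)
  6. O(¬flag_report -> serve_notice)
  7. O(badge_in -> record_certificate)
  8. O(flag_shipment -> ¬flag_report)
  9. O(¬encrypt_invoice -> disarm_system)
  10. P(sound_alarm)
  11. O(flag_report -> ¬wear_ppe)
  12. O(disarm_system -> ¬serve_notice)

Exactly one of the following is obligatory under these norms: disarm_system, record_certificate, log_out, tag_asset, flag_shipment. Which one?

From premise 2 we have O(wear_ppe).
The contrapositive of premise 11 (O(flag_report -> ¬wear_ppe)) is O(wear_ppe -> ¬flag_report), and O(wear_ppe) is already established, so O(¬flag_report).
Applying K to premise 6 (O(¬flag_report -> serve_notice)) and O(¬flag_report) yields O(serve_notice).
Premise 12 is O(disarm_system -> ¬serve_notice); contrapositively O(serve_notice -> ¬disarm_system). Since O(serve_notice) holds, K gives O(¬disarm_system).
Premise 9, O(¬encrypt_invoice -> disarm_system), contraposes to O(¬disarm_system -> encrypt_invoice); with O(¬disarm_system) we get O(encrypt_invoice).
Premise 3 is O(¬review_claim -> ¬encrypt_invoice); contrapositively O(encrypt_invoice -> review_claim). Since O(encrypt_invoice) holds, K gives O(review_claim).
Premise 1 is O(¬tag_asset -> ¬review_claim); contrapositively O(review_claim -> tag_asset). Since O(review_claim) holds, K gives O(tag_asset).
So O(tag_asset) holds — tag_asset is obligatory. None of the other listed options is made obligatory by any chain of premises.

tag_asset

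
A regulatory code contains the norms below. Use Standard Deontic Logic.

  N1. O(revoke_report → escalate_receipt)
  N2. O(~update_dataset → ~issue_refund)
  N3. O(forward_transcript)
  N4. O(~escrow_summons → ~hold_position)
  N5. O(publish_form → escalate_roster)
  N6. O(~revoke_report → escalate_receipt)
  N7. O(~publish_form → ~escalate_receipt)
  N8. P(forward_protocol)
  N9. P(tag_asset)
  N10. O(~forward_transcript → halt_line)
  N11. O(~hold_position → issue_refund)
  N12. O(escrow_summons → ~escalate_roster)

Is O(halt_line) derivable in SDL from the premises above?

No

Premise 10 is O(~forward_transcript → halt_line), but O(~forward_transcript) is not derivable from the premises, so it does not yield O(halt_line).
No other premise forces O(halt_line). An ideal world satisfying every premise can still have halt_line false, so O(halt_line) is not derivable.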